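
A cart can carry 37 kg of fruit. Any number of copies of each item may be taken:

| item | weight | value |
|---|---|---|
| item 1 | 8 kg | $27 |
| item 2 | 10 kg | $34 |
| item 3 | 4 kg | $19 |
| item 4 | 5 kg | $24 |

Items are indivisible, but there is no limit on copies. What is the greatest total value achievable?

$177

Best value-per-unit is item 4 at 24/5; filling with it alone gives 7×24 = 168.
Optimal mix: 3×item 3 + 5×item 4 → weight 37, value 177.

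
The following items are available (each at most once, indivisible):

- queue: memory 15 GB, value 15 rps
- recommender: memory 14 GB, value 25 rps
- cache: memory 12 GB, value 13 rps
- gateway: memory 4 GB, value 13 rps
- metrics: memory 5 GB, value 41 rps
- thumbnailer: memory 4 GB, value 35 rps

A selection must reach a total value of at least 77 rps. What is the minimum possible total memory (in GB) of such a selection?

Subsets with value ≥ 77, sorted by total memory:
- gateway+metrics+thumbnailer: memory 13, value 89
- cache+metrics+thumbnailer: memory 21, value 89
Minimum memory: 13 GB.

13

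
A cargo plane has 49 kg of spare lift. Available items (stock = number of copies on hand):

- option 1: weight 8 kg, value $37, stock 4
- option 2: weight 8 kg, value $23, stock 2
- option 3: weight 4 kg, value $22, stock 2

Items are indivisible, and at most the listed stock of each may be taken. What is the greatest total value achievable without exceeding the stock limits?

$215

Best selections within weight 49 and stock limits:
- 4×option 1 + 1×option 2 + 2×option 3: weight 48, value 215
- 3×option 1 + 2×option 2 + 2×option 3: weight 48, value 201
- 4×option 1 + 2×option 2: weight 48, value 194
- 4×option 1 + 1×option 2 + 1×option 3: weight 44, value 193
Best: $215.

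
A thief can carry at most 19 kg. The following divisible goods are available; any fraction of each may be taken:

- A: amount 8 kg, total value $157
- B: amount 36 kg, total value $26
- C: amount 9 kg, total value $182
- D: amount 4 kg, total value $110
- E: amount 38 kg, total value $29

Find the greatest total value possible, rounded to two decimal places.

409.75

Take in order of value per unit:
- D (110/4 per unit): all 4 → value 110, running total 110.00
- C (182/9 per unit): all 9 → value 182, running total 292.00
- A (157/8 per unit): 6 of 8 → value 6×157/8 = 117.7500, running total 409.75
Total 409.75.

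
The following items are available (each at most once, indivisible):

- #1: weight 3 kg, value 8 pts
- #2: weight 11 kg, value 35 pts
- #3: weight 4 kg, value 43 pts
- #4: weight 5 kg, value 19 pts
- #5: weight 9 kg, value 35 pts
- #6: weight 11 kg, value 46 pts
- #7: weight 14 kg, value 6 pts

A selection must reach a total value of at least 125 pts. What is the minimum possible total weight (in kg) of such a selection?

Subsets with value ≥ 125, sorted by total weight:
- #1+#3+#5+#6: weight 27, value 132
- #3+#4+#5+#6: weight 29, value 143
- #2+#3+#4+#5: weight 29, value 132
- #1+#2+#3+#6: weight 29, value 132
Minimum weight: 27 kg.

27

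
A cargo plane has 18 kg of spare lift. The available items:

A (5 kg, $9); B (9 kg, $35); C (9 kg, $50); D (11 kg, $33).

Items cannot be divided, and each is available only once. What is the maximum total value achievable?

This is a 0/1 knapsack; check combinations near the capacity.
- B+C: weight 9+9=18, value 35+50=85
- A+C: weight 5+9=14, value 9+50=59
- C: weight 9, value 50
- A+B: weight 5+9=14, value 9+35=44
Best: $85.

$85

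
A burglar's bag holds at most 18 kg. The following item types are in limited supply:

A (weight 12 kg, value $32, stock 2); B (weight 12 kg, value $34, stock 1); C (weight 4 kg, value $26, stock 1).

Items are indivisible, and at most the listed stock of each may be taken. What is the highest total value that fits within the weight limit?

Top feasible selections:
- 1×B + 1×C: weight 16, value 60
- 1×A + 1×C: weight 16, value 58
- 1×B: weight 12, value 34
- 1×A: weight 12, value 32
Best: $60.

$60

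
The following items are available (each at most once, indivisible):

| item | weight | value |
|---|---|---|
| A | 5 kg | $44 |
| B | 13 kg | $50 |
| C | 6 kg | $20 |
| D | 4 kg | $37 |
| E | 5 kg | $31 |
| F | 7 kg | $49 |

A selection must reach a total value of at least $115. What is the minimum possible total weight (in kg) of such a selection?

16

Subsets with value ≥ 115, sorted by total weight:
- A+D+F: weight 16, value 130
- D+E+F: weight 16, value 117
- A+E+F: weight 17, value 124
Minimum weight: 16 kg.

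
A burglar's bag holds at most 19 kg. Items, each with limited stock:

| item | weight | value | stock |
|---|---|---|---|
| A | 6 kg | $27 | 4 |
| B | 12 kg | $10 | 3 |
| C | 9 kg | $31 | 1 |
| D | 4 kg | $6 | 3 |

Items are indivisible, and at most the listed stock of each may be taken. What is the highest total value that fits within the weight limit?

$81

Best selections within weight 19 and stock limits:
- 3×A: weight 18, value 81
- 1×A + 1×C + 1×D: weight 19, value 64
Best: $81.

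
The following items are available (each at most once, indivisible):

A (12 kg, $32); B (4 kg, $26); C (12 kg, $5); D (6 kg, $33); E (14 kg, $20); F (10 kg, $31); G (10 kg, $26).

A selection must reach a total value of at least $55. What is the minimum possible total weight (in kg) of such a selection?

10

Subsets with value ≥ 55, sorted by total weight:
- B+D: weight 10, value 59
- B+F: weight 14, value 57
- D+F: weight 16, value 64
- D+G: weight 16, value 59
Minimum weight: 10 kg.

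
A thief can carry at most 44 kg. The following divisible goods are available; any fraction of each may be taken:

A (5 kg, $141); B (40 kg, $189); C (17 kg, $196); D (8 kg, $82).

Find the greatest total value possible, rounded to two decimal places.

Take in order of value per unit:
- A (141/5 per unit): all 5 → value 141, running total 141.00
- C (196/17 per unit): all 17 → value 196, running total 337.00
- D (82/8 per unit): all 8 → value 82, running total 419.00
- B (189/40 per unit): 14 of 40 → value 14×189/40 = 66.1500, running total 485.15
Total 485.15.

485.15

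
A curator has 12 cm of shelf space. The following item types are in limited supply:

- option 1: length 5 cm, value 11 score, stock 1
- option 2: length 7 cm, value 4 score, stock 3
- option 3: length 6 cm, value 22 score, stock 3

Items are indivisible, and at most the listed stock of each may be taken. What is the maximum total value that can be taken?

44 score

Top feasible selections:
- 2×option 3: length 12, value 44
- 1×option 1 + 1×option 3: length 11, value 33
Best: 44 score.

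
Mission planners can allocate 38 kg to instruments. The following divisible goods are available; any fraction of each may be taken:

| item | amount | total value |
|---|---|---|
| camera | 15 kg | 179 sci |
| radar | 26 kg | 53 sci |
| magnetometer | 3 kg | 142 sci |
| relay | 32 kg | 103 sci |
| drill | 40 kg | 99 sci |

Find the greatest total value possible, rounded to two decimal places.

385.38

Take in order of value per unit:
- magnetometer (142/3 per unit): all 3 → value 142, running total 142.00
- camera (179/15 per unit): all 15 → value 179, running total 321.00
- relay (103/32 per unit): 20 of 32 → value 20×103/32 = 64.3750, running total 385.38
Total 385.38.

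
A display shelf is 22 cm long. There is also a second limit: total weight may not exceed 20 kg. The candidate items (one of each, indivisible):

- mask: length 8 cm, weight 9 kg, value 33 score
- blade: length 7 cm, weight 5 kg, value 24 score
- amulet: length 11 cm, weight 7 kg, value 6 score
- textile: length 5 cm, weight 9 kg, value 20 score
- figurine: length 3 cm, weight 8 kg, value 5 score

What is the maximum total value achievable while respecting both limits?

Feasible sets respecting both limits:
- mask+blade: length 15, weight 14, value 57
- mask+textile: length 13, weight 18, value 53
- blade+textile: length 12, weight 14, value 44
- mask+amulet: length 19, weight 16, value 39
Best: 57 score.

57 score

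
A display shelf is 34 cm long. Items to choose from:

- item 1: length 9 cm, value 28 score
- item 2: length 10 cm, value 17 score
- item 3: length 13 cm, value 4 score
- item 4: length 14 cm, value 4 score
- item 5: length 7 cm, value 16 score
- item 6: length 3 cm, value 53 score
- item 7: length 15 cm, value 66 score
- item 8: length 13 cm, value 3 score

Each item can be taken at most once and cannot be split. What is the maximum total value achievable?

163 score

Check high-value combinations within 34 cm:
- item 1+item 5+item 6+item 7: length 9+7+3+15=34, value 28+16+53+66=163
- item 1+item 6+item 7: length 9+3+15=27, value 28+53+66=147
- item 2+item 6+item 7: length 10+3+15=28, value 17+53+66=136
Best: 163 score.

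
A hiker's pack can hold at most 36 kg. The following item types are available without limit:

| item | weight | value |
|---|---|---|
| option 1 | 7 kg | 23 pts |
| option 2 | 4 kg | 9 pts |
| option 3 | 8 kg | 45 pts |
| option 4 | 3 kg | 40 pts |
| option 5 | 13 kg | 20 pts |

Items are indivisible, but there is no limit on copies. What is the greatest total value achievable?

Best value-per-unit is option 4 at 40/3, and filling with it alone uses weight 12×3=36. No mix of the others beats 12×40 = 480.

480 pts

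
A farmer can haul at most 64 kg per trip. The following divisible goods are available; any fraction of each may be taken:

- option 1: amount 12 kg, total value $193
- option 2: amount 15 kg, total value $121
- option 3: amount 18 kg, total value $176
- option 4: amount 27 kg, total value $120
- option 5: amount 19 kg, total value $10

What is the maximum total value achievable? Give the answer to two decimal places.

Take in order of value per unit:
- option 1 (193/12 per unit): all 12 → value 193, running total 193.00
- option 3 (176/18 per unit): all 18 → value 176, running total 369.00
- option 2 (121/15 per unit): all 15 → value 121, running total 490.00
- option 4 (120/27 per unit): 19 of 27 → value 19×120/27 = 84.4444, running total 574.44
Total 574.44.

574.44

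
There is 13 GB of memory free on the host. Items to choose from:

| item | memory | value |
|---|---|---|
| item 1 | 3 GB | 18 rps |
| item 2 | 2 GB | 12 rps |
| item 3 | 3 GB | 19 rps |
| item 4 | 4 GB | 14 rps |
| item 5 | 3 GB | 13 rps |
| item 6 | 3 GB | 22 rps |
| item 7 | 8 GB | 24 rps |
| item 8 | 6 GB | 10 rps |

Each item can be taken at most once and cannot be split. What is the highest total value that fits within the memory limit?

Check high-value combinations within 13 GB:
- item 1+item 3+item 4+item 6: memory 3+3+4+3=13, value 18+19+14+22=73
- item 1+item 3+item 5+item 6: memory 3+3+3+3=12, value 18+19+13+22=72
- item 1+item 2+item 3+item 6: memory 3+2+3+3=11, value 18+12+19+22=71
- item 3+item 4+item 5+item 6: memory 3+4+3+3=13, value 19+14+13+22=68
- item 2+item 3+item 4+item 6: memory 2+3+4+3=12, value 12+19+14+22=67
Best: 73 rps.

73 rps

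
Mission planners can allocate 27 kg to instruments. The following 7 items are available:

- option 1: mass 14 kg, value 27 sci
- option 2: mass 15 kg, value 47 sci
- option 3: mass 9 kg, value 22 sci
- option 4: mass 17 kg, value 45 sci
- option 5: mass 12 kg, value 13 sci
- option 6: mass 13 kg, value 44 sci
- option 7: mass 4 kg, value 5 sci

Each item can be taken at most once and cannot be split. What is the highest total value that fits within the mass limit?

71 sci

Check high-value combinations within 27 kg:
- option 3+option 6+option 7: mass 9+13+4=26, value 22+44+5=71
- option 1+option 6: mass 14+13=27, value 27+44=71
- option 2+option 3: mass 15+9=24, value 47+22=69
- option 3+option 4: mass 9+17=26, value 22+45=67
Best: 71 sci.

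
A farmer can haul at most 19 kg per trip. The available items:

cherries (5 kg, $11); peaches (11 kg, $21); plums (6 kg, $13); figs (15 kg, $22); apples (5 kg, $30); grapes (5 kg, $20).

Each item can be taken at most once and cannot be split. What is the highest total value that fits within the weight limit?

Check high-value combinations within 19 kg:
- plums+apples+grapes: weight 6+5+5=16, value 13+30+20=63
- cherries+apples+grapes: weight 5+5+5=15, value 11+30+20=61
- cherries+plums+apples: weight 5+6+5=16, value 11+13+30=54
- peaches+apples: weight 11+5=16, value 21+30=51
Best: $63.

$63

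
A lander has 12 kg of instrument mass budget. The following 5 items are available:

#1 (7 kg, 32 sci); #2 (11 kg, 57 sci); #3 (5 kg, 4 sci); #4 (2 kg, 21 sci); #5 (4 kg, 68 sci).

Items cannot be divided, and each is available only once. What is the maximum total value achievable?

100 sci

This is a 0/1 knapsack; check combinations near the capacity.
- #1+#5: mass 7+4=11, value 32+68=100
- #3+#4+#5: mass 5+2+4=11, value 4+21+68=93
- #4+#5: mass 2+4=6, value 21+68=89
- #3+#5: mass 5+4=9, value 4+68=72
- #5: mass 4, value 68
Best: 100 sci.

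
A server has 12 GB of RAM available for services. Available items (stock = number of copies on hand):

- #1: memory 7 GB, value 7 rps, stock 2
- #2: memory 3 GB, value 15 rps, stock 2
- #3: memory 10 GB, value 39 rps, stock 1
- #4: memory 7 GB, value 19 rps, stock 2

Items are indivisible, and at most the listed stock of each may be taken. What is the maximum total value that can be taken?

Best selections within memory 12 and stock limits:
- 1×#3: memory 10, value 39
- 1×#2 + 1×#4: memory 10, value 34
- 2×#2: memory 6, value 30
- 1×#1 + 1×#2: memory 10, value 22
Best: 39 rps.

39 rps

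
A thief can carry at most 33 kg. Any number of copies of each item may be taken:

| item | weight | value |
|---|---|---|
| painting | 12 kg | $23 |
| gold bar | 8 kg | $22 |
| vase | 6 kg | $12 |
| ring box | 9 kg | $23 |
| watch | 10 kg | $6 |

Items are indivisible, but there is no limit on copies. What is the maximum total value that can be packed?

Best value-per-unit is gold bar at 22/8; filling with it alone gives 4×22 = 88.
Optimal mix: 3×gold bar + 1×ring box → weight 33, value 89.

$89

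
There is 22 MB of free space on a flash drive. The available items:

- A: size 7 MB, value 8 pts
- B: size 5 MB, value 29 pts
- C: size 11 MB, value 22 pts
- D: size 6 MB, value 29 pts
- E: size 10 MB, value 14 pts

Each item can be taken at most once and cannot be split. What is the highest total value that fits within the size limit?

Check high-value combinations within 22 MB:
- B+C+D: size 5+11+6=22, value 29+22+29=80
- B+D+E: size 5+6+10=21, value 29+29+14=72
- A+B+D: size 7+5+6=18, value 8+29+29=66
- B+D: size 5+6=11, value 29+29=58
- B+C: size 5+11=16, value 29+22=51
Best: 80 pts.

80 pts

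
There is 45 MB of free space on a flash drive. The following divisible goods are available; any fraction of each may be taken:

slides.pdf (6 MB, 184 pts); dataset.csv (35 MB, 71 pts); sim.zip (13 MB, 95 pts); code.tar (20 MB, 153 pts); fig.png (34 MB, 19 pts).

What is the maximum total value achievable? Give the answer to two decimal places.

Take in order of value per unit:
- slides.pdf (184/6 per unit): all 6 → value 184, running total 184.00
- code.tar (153/20 per unit): all 20 → value 153, running total 337.00
- sim.zip (95/13 per unit): all 13 → value 95, running total 432.00
- dataset.csv (71/35 per unit): 6 of 35 → value 6×71/35 = 12.1714, running total 444.17
Total 444.17.

444.17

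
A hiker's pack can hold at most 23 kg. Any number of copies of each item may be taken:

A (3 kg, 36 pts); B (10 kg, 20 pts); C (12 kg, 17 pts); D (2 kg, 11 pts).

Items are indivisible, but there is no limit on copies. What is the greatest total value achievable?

Best value-per-unit is A at 36/3; filling with it alone gives 7×36 = 252.
Optimal mix: 7×A + 1×D → weight 23, value 263.

263 pts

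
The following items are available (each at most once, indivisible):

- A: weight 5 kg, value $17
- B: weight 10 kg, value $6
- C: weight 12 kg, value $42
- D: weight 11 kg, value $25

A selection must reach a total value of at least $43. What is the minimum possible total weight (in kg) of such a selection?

Subsets with value ≥ 43, sorted by total weight:
- A+C: weight 17, value 59
- B+C: weight 22, value 48
- C+D: weight 23, value 67
- A+B+D: weight 26, value 48
Minimum weight: 17 kg.

17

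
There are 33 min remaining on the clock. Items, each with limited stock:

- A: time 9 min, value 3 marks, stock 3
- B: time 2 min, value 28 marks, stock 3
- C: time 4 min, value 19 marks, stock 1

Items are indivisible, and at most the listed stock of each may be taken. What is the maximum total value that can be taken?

109 marks

Best selections within time 33 and stock limits:
- 2×A + 3×B + 1×C: time 28, value 109
- 1×A + 3×B + 1×C: time 19, value 106
Best: 109 marks.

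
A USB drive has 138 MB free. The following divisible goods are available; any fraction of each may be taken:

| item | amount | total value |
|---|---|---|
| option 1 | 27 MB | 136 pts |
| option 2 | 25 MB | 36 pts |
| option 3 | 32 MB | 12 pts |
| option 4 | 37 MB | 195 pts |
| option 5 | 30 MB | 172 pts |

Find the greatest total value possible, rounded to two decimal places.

546.13

Take in order of value per unit:
- option 5 (172/30 per unit): all 30 → value 172, running total 172.00
- option 4 (195/37 per unit): all 37 → value 195, running total 367.00
- option 1 (136/27 per unit): all 27 → value 136, running total 503.00
- option 2 (36/25 per unit): all 25 → value 36, running total 539.00
- option 3 (12/32 per unit): 19 of 32 → value 19×12/32 = 7.1250, running total 546.13
Total 546.13.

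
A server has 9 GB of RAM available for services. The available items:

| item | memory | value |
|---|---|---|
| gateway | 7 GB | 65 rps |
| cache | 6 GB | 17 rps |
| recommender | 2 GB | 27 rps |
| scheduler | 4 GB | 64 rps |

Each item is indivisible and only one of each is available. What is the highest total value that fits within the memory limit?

92 rps

Check high-value combinations within 9 GB:
- gateway+recommender: memory 7+2=9, value 65+27=92
- recommender+scheduler: memory 2+4=6, value 27+64=91
- gateway: memory 7, value 65
- scheduler: memory 4, value 64
- cache+recommender: memory 6+2=8, value 17+27=44
Best: 92 rps.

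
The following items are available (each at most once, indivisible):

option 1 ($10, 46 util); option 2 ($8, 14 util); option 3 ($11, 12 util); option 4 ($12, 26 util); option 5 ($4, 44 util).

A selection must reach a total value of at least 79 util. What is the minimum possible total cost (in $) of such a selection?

Subsets with value ≥ 79, sorted by total cost:
- option 1+option 5: cost 14, value 90
- option 1+option 2+option 5: cost 22, value 104
- option 2+option 4+option 5: cost 24, value 84
Minimum cost: 14 $.

14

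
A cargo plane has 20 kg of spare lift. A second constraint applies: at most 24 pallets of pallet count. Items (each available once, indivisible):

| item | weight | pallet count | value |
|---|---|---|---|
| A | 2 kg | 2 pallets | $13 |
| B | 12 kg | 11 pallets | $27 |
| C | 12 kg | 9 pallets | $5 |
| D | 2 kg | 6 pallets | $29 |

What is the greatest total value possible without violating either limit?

$69

Feasible sets respecting both limits:
- A+B+D: weight 16, pallet count 19, value 69
- B+D: weight 14, pallet count 17, value 56
- A+C+D: weight 16, pallet count 17, value 47
Best: $69.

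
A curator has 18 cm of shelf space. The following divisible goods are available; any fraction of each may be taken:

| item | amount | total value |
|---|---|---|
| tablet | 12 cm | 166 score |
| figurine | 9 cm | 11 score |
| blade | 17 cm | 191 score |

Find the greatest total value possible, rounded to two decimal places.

233.41

Take in order of value per unit:
- tablet (166/12 per unit): all 12 → value 166, running total 166.00
- blade (191/17 per unit): 6 of 17 → value 6×191/17 = 67.4118, running total 233.41
Total 233.41.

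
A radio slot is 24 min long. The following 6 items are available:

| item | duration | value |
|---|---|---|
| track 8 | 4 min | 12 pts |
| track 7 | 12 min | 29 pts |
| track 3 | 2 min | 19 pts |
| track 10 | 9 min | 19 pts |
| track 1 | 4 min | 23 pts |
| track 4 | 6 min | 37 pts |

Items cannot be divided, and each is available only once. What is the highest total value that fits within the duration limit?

This is a 0/1 knapsack; check combinations near the capacity.
- track 7+track 3+track 1+track 4: duration 12+2+4+6=24, value 29+19+23+37=108
- track 3+track 10+track 1+track 4: duration 2+9+4+6=21, value 19+19+23+37=98
- track 8+track 7+track 3+track 4: duration 4+12+2+6=24, value 12+29+19+37=97
- track 8+track 3+track 1+track 4: duration 4+2+4+6=16, value 12+19+23+37=91
- track 8+track 10+track 1+track 4: duration 4+9+4+6=23, value 12+19+23+37=91
Best: 108 pts.

108 pts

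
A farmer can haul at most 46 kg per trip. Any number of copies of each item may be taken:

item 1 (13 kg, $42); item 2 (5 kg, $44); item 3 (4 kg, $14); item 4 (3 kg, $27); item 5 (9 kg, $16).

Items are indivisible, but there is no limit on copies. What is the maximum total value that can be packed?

$412

Best value-per-unit is item 4 at 27/3; filling with it alone gives 15×27 = 405.
Optimal mix: 2×item 2 + 12×item 4 → weight 46, value 412.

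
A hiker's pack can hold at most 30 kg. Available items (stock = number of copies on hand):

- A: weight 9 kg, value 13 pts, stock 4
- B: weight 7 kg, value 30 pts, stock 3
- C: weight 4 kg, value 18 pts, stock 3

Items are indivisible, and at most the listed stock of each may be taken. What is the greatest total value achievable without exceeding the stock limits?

Top feasible selections:
- 3×B + 2×C: weight 29, value 126
- 2×B + 3×C: weight 26, value 114
- 3×B + 1×C: weight 25, value 108
- 1×A + 3×B: weight 30, value 103
Best: 126 pts.

126 pts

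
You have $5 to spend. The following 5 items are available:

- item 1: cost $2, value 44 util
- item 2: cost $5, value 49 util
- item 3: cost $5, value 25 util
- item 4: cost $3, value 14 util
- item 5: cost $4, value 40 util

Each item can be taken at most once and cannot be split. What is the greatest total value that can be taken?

58 util

Check high-value combinations within $5:
- item 1+item 4: cost 2+3=5, value 44+14=58
- item 2: cost 5, value 49
- item 1: cost 2, value 44
Best: 58 util.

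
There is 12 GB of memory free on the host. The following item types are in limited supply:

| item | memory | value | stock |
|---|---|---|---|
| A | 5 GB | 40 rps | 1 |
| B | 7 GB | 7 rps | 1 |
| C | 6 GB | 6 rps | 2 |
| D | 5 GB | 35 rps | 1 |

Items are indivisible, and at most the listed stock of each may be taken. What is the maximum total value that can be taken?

75 rps

Top feasible selections:
- 1×A + 1×D: memory 10, value 75
- 1×A + 1×B: memory 12, value 47
- 1×A + 1×C: memory 11, value 46
- 1×B + 1×D: memory 12, value 42
Best: 75 rps.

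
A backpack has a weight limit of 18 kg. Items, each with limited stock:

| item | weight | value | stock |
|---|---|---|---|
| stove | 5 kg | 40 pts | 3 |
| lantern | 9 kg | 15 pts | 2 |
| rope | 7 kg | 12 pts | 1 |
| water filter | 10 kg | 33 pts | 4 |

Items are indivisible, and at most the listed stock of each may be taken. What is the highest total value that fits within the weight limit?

120 pts

Best selections within weight 18 and stock limits:
- 3×stove: weight 15, value 120
- 2×stove + 1×rope: weight 17, value 92
- 2×stove: weight 10, value 80
- 1×stove + 1×water filter: weight 15, value 73
Best: 120 pts.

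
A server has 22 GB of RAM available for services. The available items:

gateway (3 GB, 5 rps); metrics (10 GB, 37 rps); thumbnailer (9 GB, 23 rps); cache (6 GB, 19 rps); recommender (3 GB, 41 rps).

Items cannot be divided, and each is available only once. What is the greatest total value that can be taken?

102 rps

Check high-value combinations within 22 GB:
- gateway+metrics+cache+recommender: memory 3+10+6+3=22, value 5+37+19+41=102
- metrics+thumbnailer+recommender: memory 10+9+3=22, value 37+23+41=101
- metrics+cache+recommender: memory 10+6+3=19, value 37+19+41=97
- gateway+thumbnailer+cache+recommender: memory 3+9+6+3=21, value 5+23+19+41=88
- gateway+metrics+recommender: memory 3+10+3=16, value 5+37+41=83
Best: 102 rps.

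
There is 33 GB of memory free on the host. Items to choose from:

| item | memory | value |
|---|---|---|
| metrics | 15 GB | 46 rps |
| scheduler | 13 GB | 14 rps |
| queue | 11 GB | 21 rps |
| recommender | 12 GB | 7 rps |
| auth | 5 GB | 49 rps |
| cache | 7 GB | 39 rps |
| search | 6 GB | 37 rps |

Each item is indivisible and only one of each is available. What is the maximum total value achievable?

Check high-value combinations within 33 GB:
- metrics+auth+cache+search: memory 15+5+7+6=33, value 46+49+39+37=171
- queue+auth+cache+search: memory 11+5+7+6=29, value 21+49+39+37=146
- scheduler+auth+cache+search: memory 13+5+7+6=31, value 14+49+39+37=139
- metrics+auth+cache: memory 15+5+7=27, value 46+49+39=134
- metrics+auth+search: memory 15+5+6=26, value 46+49+37=132
Best: 171 rps.

171 rps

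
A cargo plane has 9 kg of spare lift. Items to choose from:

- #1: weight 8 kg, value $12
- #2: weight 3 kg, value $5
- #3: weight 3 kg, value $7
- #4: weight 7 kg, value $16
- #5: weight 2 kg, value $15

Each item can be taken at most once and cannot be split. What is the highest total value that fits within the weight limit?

$31

This is a 0/1 knapsack; check combinations near the capacity.
- #4+#5: weight 7+2=9, value 16+15=31
- #2+#3+#5: weight 3+3+2=8, value 5+7+15=27
- #3+#5: weight 3+2=5, value 7+15=22
- #2+#5: weight 3+2=5, value 5+15=20
- #4: weight 7, value 16
Best: $31.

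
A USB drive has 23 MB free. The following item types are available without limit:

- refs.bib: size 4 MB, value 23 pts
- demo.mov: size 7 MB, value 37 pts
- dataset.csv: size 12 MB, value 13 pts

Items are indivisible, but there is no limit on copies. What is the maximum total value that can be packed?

Best value-per-unit is refs.bib at 23/4; filling with it alone gives 5×23 = 115.
Optimal mix: 4×refs.bib + 1×demo.mov → size 23, value 129.

129 pts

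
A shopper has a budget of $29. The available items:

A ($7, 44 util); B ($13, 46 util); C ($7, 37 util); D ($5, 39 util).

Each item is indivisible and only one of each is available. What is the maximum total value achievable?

Check high-value combinations within $29:
- A+B+D: cost 7+13+5=25, value 44+46+39=129
- A+B+C: cost 7+13+7=27, value 44+46+37=127
- B+C+D: cost 13+7+5=25, value 46+37+39=122
- A+C+D: cost 7+7+5=19, value 44+37+39=120
- A+B: cost 7+13=20, value 44+46=90
Best: 129 util.

129 util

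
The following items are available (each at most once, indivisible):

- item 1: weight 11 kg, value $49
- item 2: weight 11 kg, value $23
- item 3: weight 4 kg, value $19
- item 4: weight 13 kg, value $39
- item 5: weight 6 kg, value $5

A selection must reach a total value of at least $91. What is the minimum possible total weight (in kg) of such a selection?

Subsets with value ≥ 91, sorted by total weight:
- item 1+item 2+item 3: weight 26, value 91
- item 1+item 3+item 4: weight 28, value 107
- item 1+item 4+item 5: weight 30, value 93
Minimum weight: 26 kg.

26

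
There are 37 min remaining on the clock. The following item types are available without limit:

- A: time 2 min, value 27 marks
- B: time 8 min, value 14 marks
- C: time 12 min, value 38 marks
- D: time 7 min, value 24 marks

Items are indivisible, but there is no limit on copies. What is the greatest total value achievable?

Best value-per-unit is A at 27/2, and filling with it alone uses time 18×2=36. No mix of the others beats 18×27 = 486.

486 marks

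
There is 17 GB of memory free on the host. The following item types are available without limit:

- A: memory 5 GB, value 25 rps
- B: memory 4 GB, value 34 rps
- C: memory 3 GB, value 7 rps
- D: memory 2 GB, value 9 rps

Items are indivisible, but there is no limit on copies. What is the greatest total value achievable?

136 rps

Best value-per-unit is B at 34/4, and filling with it alone uses memory 4×4=16. No mix of the others beats 4×34 = 136.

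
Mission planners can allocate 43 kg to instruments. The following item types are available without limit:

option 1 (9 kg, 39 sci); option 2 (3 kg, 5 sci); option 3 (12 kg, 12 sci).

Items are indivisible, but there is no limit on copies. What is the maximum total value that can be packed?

166 sci

Best value-per-unit is option 1 at 39/9; filling with it alone gives 4×39 = 156.
Optimal mix: 4×option 1 + 2×option 2 → mass 42, value 166.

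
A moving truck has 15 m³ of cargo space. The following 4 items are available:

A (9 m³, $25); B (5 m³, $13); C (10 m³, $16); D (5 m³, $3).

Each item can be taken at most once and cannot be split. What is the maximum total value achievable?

$38

This is a 0/1 knapsack; check combinations near the capacity.
- A+B: volume 9+5=14, value 25+13=38
- B+C: volume 5+10=15, value 13+16=29
- A+D: volume 9+5=14, value 25+3=28
- A: volume 9, value 25
- C+D: volume 10+5=15, value 16+3=19
Best: $38.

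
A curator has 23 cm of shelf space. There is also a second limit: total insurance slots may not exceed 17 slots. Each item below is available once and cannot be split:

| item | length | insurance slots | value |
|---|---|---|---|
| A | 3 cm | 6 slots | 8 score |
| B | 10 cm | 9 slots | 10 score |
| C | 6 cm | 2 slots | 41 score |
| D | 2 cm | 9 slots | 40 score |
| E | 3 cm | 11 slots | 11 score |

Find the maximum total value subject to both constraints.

Feasible sets respecting both limits:
- A+C+D: length 11, insurance slots 17, value 89
- C+D: length 8, insurance slots 11, value 81
- A+B+C: length 19, insurance slots 17, value 59
Best: 89 score.

89 score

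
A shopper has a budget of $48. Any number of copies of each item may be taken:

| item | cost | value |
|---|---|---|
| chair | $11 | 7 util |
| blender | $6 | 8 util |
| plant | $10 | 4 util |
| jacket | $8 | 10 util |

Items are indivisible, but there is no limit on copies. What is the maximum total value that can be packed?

Best value-per-unit is blender at 8/6, and filling with it alone uses cost 8×6=48. No mix of the others beats 8×8 = 64.

64 util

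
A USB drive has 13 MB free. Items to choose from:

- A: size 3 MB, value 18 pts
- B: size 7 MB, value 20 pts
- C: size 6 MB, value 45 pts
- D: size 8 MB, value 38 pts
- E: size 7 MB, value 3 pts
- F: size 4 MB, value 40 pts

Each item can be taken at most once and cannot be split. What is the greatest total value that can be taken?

103 pts

Check high-value combinations within 13 MB:
- A+C+F: size 3+6+4=13, value 18+45+40=103
- C+F: size 6+4=10, value 45+40=85
- D+F: size 8+4=12, value 38+40=78
- B+C: size 7+6=13, value 20+45=65
Best: 103 pts.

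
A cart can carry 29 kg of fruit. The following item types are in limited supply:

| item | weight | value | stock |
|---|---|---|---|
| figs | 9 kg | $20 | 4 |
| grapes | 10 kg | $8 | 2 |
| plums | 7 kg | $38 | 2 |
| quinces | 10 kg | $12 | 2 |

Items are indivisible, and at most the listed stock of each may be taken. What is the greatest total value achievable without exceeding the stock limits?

$96

Top feasible selections:
- 1×figs + 2×plums: weight 23, value 96
- 2×plums + 1×quinces: weight 24, value 88
- 1×grapes + 2×plums: weight 24, value 84
Best: $96.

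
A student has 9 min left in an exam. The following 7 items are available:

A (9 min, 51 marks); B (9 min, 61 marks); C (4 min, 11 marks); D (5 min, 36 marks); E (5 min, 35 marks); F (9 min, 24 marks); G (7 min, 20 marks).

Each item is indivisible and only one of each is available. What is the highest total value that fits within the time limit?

61 marks

This is a 0/1 knapsack; check combinations near the capacity.
- B: time 9, value 61
- A: time 9, value 51
- C+D: time 4+5=9, value 11+36=47
Best: 61 marks.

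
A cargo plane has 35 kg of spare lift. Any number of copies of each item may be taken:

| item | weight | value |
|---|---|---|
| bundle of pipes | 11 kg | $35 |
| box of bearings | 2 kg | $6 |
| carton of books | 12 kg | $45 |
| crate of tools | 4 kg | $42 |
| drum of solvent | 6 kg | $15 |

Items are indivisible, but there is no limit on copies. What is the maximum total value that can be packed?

Best value-per-unit is crate of tools at 42/4; filling with it alone gives 8×42 = 336.
Optimal mix: 1×box of bearings + 8×crate of tools → weight 34, value 342.

$342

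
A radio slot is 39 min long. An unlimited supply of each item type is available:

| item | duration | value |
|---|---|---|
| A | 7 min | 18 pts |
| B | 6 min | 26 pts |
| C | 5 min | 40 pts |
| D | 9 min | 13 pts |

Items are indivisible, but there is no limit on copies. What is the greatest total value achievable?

Best value-per-unit is C at 40/5, and filling with it alone uses duration 7×5=35. No mix of the others beats 7×40 = 280.

280 pts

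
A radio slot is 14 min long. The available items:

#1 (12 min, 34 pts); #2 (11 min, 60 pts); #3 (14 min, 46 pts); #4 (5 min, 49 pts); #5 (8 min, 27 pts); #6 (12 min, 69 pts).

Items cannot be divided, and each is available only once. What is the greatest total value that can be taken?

Check high-value combinations within 14 min:
- #4+#5: duration 5+8=13, value 49+27=76
- #6: duration 12, value 69
- #2: duration 11, value 60
- #4: duration 5, value 49
- #3: duration 14, value 46
Best: 76 pts.

76 pts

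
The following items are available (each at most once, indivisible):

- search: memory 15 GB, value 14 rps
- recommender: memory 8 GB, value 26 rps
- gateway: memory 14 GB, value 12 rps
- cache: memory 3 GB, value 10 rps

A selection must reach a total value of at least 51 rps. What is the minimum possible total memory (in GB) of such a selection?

37

Subsets with value ≥ 51, sorted by total memory:
- search+recommender+gateway: memory 37, value 52
- search+recommender+gateway+cache: memory 40, value 62
Minimum memory: 37 GB.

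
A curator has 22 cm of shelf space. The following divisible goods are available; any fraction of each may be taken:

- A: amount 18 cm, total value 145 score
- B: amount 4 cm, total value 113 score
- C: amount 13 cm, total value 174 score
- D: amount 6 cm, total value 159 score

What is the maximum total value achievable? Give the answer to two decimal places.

Take in order of value per unit:
- B (113/4 per unit): all 4 → value 113, running total 113.00
- D (159/6 per unit): all 6 → value 159, running total 272.00
- C (174/13 per unit): 12 of 13 → value 12×174/13 = 160.6154, running total 432.62
Total 432.62.

432.62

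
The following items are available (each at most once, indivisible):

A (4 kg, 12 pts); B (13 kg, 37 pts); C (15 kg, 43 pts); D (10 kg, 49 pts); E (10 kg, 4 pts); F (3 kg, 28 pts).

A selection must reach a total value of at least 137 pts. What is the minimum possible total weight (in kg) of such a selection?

41

Subsets with value ≥ 137, sorted by total weight:
- B+C+D+F: weight 41, value 157
- A+B+C+D: weight 42, value 141
Minimum weight: 41 kg.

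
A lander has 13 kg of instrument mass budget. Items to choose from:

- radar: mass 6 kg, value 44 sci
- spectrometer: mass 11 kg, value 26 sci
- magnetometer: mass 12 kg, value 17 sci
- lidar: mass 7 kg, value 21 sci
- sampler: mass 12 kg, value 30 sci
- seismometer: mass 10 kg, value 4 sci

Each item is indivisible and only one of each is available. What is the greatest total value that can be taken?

65 sci

Check high-value combinations within 13 kg:
- radar+lidar: mass 6+7=13, value 44+21=65
- radar: mass 6, value 44
- sampler: mass 12, value 30
- spectrometer: mass 11, value 26
- lidar: mass 7, value 21
Best: 65 sci.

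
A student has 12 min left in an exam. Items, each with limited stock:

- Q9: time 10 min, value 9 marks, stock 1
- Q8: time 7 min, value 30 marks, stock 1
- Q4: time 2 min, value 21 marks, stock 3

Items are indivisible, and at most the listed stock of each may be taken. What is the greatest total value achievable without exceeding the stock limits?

Best selections within time 12 and stock limits:
- 1×Q8 + 2×Q4: time 11, value 72
- 3×Q4: time 6, value 63
- 1×Q8 + 1×Q4: time 9, value 51
Best: 72 marks.

72 marks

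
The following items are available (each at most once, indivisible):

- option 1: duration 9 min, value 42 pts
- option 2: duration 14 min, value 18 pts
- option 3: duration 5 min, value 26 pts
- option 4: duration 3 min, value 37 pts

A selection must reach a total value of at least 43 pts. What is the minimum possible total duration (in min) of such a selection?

Subsets with value ≥ 43, sorted by total duration:
- option 3+option 4: duration 8, value 63
- option 1+option 4: duration 12, value 79
- option 1+option 3: duration 14, value 68
Minimum duration: 8 min.

8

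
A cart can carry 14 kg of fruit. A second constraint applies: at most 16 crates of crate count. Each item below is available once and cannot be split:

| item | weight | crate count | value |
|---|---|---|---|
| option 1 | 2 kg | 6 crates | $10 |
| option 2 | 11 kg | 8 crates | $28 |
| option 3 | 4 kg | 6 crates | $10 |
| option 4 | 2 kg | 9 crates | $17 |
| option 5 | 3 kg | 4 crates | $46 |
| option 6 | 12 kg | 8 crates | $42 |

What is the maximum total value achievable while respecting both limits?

$74

Feasible sets respecting both limits:
- option 2+option 5: weight 14, crate count 12, value 74
- option 1+option 3+option 5: weight 9, crate count 16, value 66
- option 4+option 5: weight 5, crate count 13, value 63
Best: $74.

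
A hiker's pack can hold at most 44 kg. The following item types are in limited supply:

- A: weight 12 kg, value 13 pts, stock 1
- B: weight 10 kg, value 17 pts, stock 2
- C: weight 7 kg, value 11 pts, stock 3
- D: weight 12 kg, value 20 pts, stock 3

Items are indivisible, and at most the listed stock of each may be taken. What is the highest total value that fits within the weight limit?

74 pts

Best selections within weight 44 and stock limits:
- 2×B + 2×D: weight 44, value 74
- 1×C + 3×D: weight 43, value 71
Best: 74 pts.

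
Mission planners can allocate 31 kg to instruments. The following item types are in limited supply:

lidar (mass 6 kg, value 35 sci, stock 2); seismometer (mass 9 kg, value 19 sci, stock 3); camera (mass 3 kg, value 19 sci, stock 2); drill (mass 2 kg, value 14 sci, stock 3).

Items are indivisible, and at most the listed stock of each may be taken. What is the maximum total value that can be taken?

Top feasible selections:
- 2×lidar + 1×seismometer + 2×camera + 2×drill: mass 31, value 155
- 2×lidar + 2×camera + 3×drill: mass 24, value 150
Best: 155 sci.

155 sci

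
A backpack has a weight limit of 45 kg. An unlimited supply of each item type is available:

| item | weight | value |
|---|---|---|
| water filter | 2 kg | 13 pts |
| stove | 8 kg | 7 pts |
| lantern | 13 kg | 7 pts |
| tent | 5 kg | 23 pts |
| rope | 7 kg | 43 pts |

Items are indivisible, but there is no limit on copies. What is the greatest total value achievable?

Best value-per-unit is water filter at 13/2; filling with it alone gives 22×13 = 286.
Optimal mix: 19×water filter + 1×rope → weight 45, value 290.

290 pts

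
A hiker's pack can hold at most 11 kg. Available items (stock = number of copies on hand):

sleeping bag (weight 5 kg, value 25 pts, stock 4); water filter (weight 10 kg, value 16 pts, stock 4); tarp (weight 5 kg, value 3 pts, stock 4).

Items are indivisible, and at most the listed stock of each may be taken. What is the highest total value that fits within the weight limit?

50 pts

Best selections within weight 11 and stock limits:
- 2×sleeping bag: weight 10, value 50
- 1×sleeping bag + 1×tarp: weight 10, value 28
- 1×sleeping bag: weight 5, value 25
- 1×water filter: weight 10, value 16
Best: 50 pts.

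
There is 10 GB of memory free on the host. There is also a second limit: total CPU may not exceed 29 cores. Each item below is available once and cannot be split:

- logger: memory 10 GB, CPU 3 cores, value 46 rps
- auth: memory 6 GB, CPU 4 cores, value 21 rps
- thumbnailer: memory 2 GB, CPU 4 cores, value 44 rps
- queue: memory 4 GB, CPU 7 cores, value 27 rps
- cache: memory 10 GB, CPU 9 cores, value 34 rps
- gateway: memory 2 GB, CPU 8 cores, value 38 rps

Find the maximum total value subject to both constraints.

Feasible sets respecting both limits:
- thumbnailer+queue+gateway: memory 8, CPU 19, value 109
- auth+thumbnailer+gateway: memory 10, CPU 16, value 103
- thumbnailer+gateway: memory 4, CPU 12, value 82
- thumbnailer+queue: memory 6, CPU 11, value 71
Best: 109 rps.

109 rps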